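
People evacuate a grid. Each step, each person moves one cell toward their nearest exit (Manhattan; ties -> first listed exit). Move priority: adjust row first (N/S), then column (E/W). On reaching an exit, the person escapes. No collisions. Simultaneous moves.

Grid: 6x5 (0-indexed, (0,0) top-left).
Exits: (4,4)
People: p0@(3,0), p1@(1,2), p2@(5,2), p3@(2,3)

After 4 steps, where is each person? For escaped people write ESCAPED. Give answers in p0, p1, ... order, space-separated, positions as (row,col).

Step 1: p0:(3,0)->(4,0) | p1:(1,2)->(2,2) | p2:(5,2)->(4,2) | p3:(2,3)->(3,3)
Step 2: p0:(4,0)->(4,1) | p1:(2,2)->(3,2) | p2:(4,2)->(4,3) | p3:(3,3)->(4,3)
Step 3: p0:(4,1)->(4,2) | p1:(3,2)->(4,2) | p2:(4,3)->(4,4)->EXIT | p3:(4,3)->(4,4)->EXIT
Step 4: p0:(4,2)->(4,3) | p1:(4,2)->(4,3) | p2:escaped | p3:escaped

(4,3) (4,3) ESCAPED ESCAPED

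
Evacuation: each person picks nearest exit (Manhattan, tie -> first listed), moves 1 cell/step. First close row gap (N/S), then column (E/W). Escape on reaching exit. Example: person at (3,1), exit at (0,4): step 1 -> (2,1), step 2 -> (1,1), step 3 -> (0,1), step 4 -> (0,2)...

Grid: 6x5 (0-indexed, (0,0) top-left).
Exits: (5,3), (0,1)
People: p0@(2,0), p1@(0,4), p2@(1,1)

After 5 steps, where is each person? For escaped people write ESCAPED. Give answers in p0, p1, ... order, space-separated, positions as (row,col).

Step 1: p0:(2,0)->(1,0) | p1:(0,4)->(0,3) | p2:(1,1)->(0,1)->EXIT
Step 2: p0:(1,0)->(0,0) | p1:(0,3)->(0,2) | p2:escaped
Step 3: p0:(0,0)->(0,1)->EXIT | p1:(0,2)->(0,1)->EXIT | p2:escaped

ESCAPED ESCAPED ESCAPED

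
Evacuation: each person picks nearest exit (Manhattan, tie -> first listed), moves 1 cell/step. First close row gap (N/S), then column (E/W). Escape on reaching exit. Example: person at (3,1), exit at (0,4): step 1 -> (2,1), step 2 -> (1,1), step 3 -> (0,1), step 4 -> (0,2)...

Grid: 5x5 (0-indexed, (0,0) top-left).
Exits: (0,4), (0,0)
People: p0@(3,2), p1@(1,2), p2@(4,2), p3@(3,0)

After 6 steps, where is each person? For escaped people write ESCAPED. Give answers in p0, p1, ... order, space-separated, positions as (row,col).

Step 1: p0:(3,2)->(2,2) | p1:(1,2)->(0,2) | p2:(4,2)->(3,2) | p3:(3,0)->(2,0)
Step 2: p0:(2,2)->(1,2) | p1:(0,2)->(0,3) | p2:(3,2)->(2,2) | p3:(2,0)->(1,0)
Step 3: p0:(1,2)->(0,2) | p1:(0,3)->(0,4)->EXIT | p2:(2,2)->(1,2) | p3:(1,0)->(0,0)->EXIT
Step 4: p0:(0,2)->(0,3) | p1:escaped | p2:(1,2)->(0,2) | p3:escaped
Step 5: p0:(0,3)->(0,4)->EXIT | p1:escaped | p2:(0,2)->(0,3) | p3:escaped
Step 6: p0:escaped | p1:escaped | p2:(0,3)->(0,4)->EXIT | p3:escaped

ESCAPED ESCAPED ESCAPED ESCAPED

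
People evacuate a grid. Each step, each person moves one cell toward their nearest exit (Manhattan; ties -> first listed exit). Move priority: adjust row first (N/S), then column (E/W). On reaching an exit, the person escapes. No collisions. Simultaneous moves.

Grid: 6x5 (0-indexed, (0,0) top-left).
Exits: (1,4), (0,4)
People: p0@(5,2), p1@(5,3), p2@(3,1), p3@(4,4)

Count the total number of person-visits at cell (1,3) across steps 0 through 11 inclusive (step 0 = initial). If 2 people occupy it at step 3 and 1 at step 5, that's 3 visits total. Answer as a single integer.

Answer: 3

Derivation:
Step 0: p0@(5,2) p1@(5,3) p2@(3,1) p3@(4,4) -> at (1,3): 0 [-], cum=0
Step 1: p0@(4,2) p1@(4,3) p2@(2,1) p3@(3,4) -> at (1,3): 0 [-], cum=0
Step 2: p0@(3,2) p1@(3,3) p2@(1,1) p3@(2,4) -> at (1,3): 0 [-], cum=0
Step 3: p0@(2,2) p1@(2,3) p2@(1,2) p3@ESC -> at (1,3): 0 [-], cum=0
Step 4: p0@(1,2) p1@(1,3) p2@(1,3) p3@ESC -> at (1,3): 2 [p1,p2], cum=2
Step 5: p0@(1,3) p1@ESC p2@ESC p3@ESC -> at (1,3): 1 [p0], cum=3
Step 6: p0@ESC p1@ESC p2@ESC p3@ESC -> at (1,3): 0 [-], cum=3
Total visits = 3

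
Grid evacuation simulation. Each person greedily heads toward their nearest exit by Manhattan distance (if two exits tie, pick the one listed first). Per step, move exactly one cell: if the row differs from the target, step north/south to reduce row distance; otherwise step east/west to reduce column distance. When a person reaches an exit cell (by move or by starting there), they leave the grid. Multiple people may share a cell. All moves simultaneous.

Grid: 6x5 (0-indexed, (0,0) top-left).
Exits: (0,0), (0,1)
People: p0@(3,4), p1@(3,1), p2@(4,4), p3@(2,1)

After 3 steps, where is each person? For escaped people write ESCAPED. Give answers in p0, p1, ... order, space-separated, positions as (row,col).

Step 1: p0:(3,4)->(2,4) | p1:(3,1)->(2,1) | p2:(4,4)->(3,4) | p3:(2,1)->(1,1)
Step 2: p0:(2,4)->(1,4) | p1:(2,1)->(1,1) | p2:(3,4)->(2,4) | p3:(1,1)->(0,1)->EXIT
Step 3: p0:(1,4)->(0,4) | p1:(1,1)->(0,1)->EXIT | p2:(2,4)->(1,4) | p3:escaped

(0,4) ESCAPED (1,4) ESCAPED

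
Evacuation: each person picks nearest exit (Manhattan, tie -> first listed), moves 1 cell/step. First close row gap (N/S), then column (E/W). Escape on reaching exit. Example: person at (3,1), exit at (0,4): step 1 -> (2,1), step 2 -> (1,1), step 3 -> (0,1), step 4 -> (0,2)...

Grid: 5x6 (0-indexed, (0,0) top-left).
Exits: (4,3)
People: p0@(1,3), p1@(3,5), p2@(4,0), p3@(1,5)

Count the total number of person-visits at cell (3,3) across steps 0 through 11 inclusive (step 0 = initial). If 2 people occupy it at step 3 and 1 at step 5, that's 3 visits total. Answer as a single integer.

Step 0: p0@(1,3) p1@(3,5) p2@(4,0) p3@(1,5) -> at (3,3): 0 [-], cum=0
Step 1: p0@(2,3) p1@(4,5) p2@(4,1) p3@(2,5) -> at (3,3): 0 [-], cum=0
Step 2: p0@(3,3) p1@(4,4) p2@(4,2) p3@(3,5) -> at (3,3): 1 [p0], cum=1
Step 3: p0@ESC p1@ESC p2@ESC p3@(4,5) -> at (3,3): 0 [-], cum=1
Step 4: p0@ESC p1@ESC p2@ESC p3@(4,4) -> at (3,3): 0 [-], cum=1
Step 5: p0@ESC p1@ESC p2@ESC p3@ESC -> at (3,3): 0 [-], cum=1
Total visits = 1

Answer: 1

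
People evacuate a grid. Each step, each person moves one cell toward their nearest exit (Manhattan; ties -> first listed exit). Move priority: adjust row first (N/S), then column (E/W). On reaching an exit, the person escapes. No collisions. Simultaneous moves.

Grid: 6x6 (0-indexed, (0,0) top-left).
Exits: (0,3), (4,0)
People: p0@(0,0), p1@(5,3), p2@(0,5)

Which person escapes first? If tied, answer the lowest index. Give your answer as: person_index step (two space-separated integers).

Answer: 2 2

Derivation:
Step 1: p0:(0,0)->(0,1) | p1:(5,3)->(4,3) | p2:(0,5)->(0,4)
Step 2: p0:(0,1)->(0,2) | p1:(4,3)->(4,2) | p2:(0,4)->(0,3)->EXIT
Step 3: p0:(0,2)->(0,3)->EXIT | p1:(4,2)->(4,1) | p2:escaped
Step 4: p0:escaped | p1:(4,1)->(4,0)->EXIT | p2:escaped
Exit steps: [3, 4, 2]
First to escape: p2 at step 2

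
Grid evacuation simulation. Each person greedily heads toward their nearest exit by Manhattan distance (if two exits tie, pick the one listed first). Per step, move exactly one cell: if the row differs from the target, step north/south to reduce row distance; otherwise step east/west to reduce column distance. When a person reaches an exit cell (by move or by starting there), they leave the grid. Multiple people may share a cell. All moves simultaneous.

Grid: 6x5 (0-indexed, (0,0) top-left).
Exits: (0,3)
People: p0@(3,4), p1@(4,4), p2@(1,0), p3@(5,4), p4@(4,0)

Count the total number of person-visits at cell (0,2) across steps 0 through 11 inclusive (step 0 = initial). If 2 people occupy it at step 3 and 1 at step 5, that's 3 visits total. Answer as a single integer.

Answer: 2

Derivation:
Step 0: p0@(3,4) p1@(4,4) p2@(1,0) p3@(5,4) p4@(4,0) -> at (0,2): 0 [-], cum=0
Step 1: p0@(2,4) p1@(3,4) p2@(0,0) p3@(4,4) p4@(3,0) -> at (0,2): 0 [-], cum=0
Step 2: p0@(1,4) p1@(2,4) p2@(0,1) p3@(3,4) p4@(2,0) -> at (0,2): 0 [-], cum=0
Step 3: p0@(0,4) p1@(1,4) p2@(0,2) p3@(2,4) p4@(1,0) -> at (0,2): 1 [p2], cum=1
Step 4: p0@ESC p1@(0,4) p2@ESC p3@(1,4) p4@(0,0) -> at (0,2): 0 [-], cum=1
Step 5: p0@ESC p1@ESC p2@ESC p3@(0,4) p4@(0,1) -> at (0,2): 0 [-], cum=1
Step 6: p0@ESC p1@ESC p2@ESC p3@ESC p4@(0,2) -> at (0,2): 1 [p4], cum=2
Step 7: p0@ESC p1@ESC p2@ESC p3@ESC p4@ESC -> at (0,2): 0 [-], cum=2
Total visits = 2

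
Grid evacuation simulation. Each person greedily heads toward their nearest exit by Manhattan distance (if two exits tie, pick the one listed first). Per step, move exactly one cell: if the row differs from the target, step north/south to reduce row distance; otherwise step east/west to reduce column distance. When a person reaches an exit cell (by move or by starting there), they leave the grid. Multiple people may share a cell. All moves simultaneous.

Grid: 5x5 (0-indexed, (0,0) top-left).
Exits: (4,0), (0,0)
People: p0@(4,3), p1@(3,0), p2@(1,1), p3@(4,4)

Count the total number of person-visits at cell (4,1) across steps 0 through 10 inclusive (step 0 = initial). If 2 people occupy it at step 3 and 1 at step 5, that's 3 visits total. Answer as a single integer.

Step 0: p0@(4,3) p1@(3,0) p2@(1,1) p3@(4,4) -> at (4,1): 0 [-], cum=0
Step 1: p0@(4,2) p1@ESC p2@(0,1) p3@(4,3) -> at (4,1): 0 [-], cum=0
Step 2: p0@(4,1) p1@ESC p2@ESC p3@(4,2) -> at (4,1): 1 [p0], cum=1
Step 3: p0@ESC p1@ESC p2@ESC p3@(4,1) -> at (4,1): 1 [p3], cum=2
Step 4: p0@ESC p1@ESC p2@ESC p3@ESC -> at (4,1): 0 [-], cum=2
Total visits = 2

Answer: 2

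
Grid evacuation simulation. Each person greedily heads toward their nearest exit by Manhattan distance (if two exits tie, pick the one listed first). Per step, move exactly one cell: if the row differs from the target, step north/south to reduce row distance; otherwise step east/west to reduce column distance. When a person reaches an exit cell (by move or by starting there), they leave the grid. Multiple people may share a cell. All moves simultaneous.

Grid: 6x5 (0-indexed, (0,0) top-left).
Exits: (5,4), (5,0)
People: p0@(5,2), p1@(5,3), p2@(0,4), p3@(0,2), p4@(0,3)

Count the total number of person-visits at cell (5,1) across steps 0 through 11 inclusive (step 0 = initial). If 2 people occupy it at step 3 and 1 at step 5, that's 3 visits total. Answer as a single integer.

Answer: 0

Derivation:
Step 0: p0@(5,2) p1@(5,3) p2@(0,4) p3@(0,2) p4@(0,3) -> at (5,1): 0 [-], cum=0
Step 1: p0@(5,3) p1@ESC p2@(1,4) p3@(1,2) p4@(1,3) -> at (5,1): 0 [-], cum=0
Step 2: p0@ESC p1@ESC p2@(2,4) p3@(2,2) p4@(2,3) -> at (5,1): 0 [-], cum=0
Step 3: p0@ESC p1@ESC p2@(3,4) p3@(3,2) p4@(3,3) -> at (5,1): 0 [-], cum=0
Step 4: p0@ESC p1@ESC p2@(4,4) p3@(4,2) p4@(4,3) -> at (5,1): 0 [-], cum=0
Step 5: p0@ESC p1@ESC p2@ESC p3@(5,2) p4@(5,3) -> at (5,1): 0 [-], cum=0
Step 6: p0@ESC p1@ESC p2@ESC p3@(5,3) p4@ESC -> at (5,1): 0 [-], cum=0
Step 7: p0@ESC p1@ESC p2@ESC p3@ESC p4@ESC -> at (5,1): 0 [-], cum=0
Total visits = 0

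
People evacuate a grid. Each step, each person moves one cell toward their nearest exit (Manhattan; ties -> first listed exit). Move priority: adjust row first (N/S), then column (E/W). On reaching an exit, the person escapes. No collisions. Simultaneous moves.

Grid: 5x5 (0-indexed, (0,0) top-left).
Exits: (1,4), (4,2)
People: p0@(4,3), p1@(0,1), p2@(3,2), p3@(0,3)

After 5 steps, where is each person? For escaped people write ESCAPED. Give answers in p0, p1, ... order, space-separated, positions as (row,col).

Step 1: p0:(4,3)->(4,2)->EXIT | p1:(0,1)->(1,1) | p2:(3,2)->(4,2)->EXIT | p3:(0,3)->(1,3)
Step 2: p0:escaped | p1:(1,1)->(1,2) | p2:escaped | p3:(1,3)->(1,4)->EXIT
Step 3: p0:escaped | p1:(1,2)->(1,3) | p2:escaped | p3:escaped
Step 4: p0:escaped | p1:(1,3)->(1,4)->EXIT | p2:escaped | p3:escaped

ESCAPED ESCAPED ESCAPED ESCAPED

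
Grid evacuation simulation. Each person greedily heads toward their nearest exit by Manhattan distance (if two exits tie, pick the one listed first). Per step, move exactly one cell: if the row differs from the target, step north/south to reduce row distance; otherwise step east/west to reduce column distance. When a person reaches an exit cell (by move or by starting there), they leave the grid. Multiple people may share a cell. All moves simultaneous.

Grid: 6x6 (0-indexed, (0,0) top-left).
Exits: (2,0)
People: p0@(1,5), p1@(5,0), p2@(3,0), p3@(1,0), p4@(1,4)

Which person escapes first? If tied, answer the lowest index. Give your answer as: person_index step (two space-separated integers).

Answer: 2 1

Derivation:
Step 1: p0:(1,5)->(2,5) | p1:(5,0)->(4,0) | p2:(3,0)->(2,0)->EXIT | p3:(1,0)->(2,0)->EXIT | p4:(1,4)->(2,4)
Step 2: p0:(2,5)->(2,4) | p1:(4,0)->(3,0) | p2:escaped | p3:escaped | p4:(2,4)->(2,3)
Step 3: p0:(2,4)->(2,3) | p1:(3,0)->(2,0)->EXIT | p2:escaped | p3:escaped | p4:(2,3)->(2,2)
Step 4: p0:(2,3)->(2,2) | p1:escaped | p2:escaped | p3:escaped | p4:(2,2)->(2,1)
Step 5: p0:(2,2)->(2,1) | p1:escaped | p2:escaped | p3:escaped | p4:(2,1)->(2,0)->EXIT
Step 6: p0:(2,1)->(2,0)->EXIT | p1:escaped | p2:escaped | p3:escaped | p4:escaped
Exit steps: [6, 3, 1, 1, 5]
First to escape: p2 at step 1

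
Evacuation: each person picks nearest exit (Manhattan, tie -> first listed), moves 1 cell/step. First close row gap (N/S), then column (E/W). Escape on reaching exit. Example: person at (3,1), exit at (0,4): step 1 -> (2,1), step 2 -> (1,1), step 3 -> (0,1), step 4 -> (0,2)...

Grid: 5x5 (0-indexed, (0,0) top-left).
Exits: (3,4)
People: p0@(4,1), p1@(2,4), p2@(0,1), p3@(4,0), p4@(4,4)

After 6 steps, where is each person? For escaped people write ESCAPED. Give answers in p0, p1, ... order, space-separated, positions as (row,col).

Step 1: p0:(4,1)->(3,1) | p1:(2,4)->(3,4)->EXIT | p2:(0,1)->(1,1) | p3:(4,0)->(3,0) | p4:(4,4)->(3,4)->EXIT
Step 2: p0:(3,1)->(3,2) | p1:escaped | p2:(1,1)->(2,1) | p3:(3,0)->(3,1) | p4:escaped
Step 3: p0:(3,2)->(3,3) | p1:escaped | p2:(2,1)->(3,1) | p3:(3,1)->(3,2) | p4:escaped
Step 4: p0:(3,3)->(3,4)->EXIT | p1:escaped | p2:(3,1)->(3,2) | p3:(3,2)->(3,3) | p4:escaped
Step 5: p0:escaped | p1:escaped | p2:(3,2)->(3,3) | p3:(3,3)->(3,4)->EXIT | p4:escaped
Step 6: p0:escaped | p1:escaped | p2:(3,3)->(3,4)->EXIT | p3:escaped | p4:escaped

ESCAPED ESCAPED ESCAPED ESCAPED ESCAPED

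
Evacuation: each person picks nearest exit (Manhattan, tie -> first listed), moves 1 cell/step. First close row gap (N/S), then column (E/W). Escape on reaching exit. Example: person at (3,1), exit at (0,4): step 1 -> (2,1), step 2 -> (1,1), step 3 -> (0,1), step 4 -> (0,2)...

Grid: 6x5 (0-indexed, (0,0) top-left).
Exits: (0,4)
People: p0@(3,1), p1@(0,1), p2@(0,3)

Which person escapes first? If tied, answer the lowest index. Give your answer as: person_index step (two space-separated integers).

Answer: 2 1

Derivation:
Step 1: p0:(3,1)->(2,1) | p1:(0,1)->(0,2) | p2:(0,3)->(0,4)->EXIT
Step 2: p0:(2,1)->(1,1) | p1:(0,2)->(0,3) | p2:escaped
Step 3: p0:(1,1)->(0,1) | p1:(0,3)->(0,4)->EXIT | p2:escaped
Step 4: p0:(0,1)->(0,2) | p1:escaped | p2:escaped
Step 5: p0:(0,2)->(0,3) | p1:escaped | p2:escaped
Step 6: p0:(0,3)->(0,4)->EXIT | p1:escaped | p2:escaped
Exit steps: [6, 3, 1]
First to escape: p2 at step 1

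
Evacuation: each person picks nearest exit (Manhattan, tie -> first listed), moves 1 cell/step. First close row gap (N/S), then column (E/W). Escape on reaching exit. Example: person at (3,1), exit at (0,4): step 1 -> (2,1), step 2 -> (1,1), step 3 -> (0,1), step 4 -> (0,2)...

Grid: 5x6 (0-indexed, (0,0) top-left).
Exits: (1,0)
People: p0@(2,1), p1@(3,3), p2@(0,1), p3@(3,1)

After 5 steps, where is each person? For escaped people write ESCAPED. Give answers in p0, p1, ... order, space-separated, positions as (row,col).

Step 1: p0:(2,1)->(1,1) | p1:(3,3)->(2,3) | p2:(0,1)->(1,1) | p3:(3,1)->(2,1)
Step 2: p0:(1,1)->(1,0)->EXIT | p1:(2,3)->(1,3) | p2:(1,1)->(1,0)->EXIT | p3:(2,1)->(1,1)
Step 3: p0:escaped | p1:(1,3)->(1,2) | p2:escaped | p3:(1,1)->(1,0)->EXIT
Step 4: p0:escaped | p1:(1,2)->(1,1) | p2:escaped | p3:escaped
Step 5: p0:escaped | p1:(1,1)->(1,0)->EXIT | p2:escaped | p3:escaped

ESCAPED ESCAPED ESCAPED ESCAPED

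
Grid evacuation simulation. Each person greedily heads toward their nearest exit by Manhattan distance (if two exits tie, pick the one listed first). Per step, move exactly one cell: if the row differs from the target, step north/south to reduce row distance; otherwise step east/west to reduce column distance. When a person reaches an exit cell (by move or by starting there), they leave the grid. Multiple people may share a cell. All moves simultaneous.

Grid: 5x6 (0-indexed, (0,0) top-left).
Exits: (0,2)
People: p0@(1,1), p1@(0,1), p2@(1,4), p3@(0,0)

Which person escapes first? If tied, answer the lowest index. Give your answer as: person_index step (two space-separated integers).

Step 1: p0:(1,1)->(0,1) | p1:(0,1)->(0,2)->EXIT | p2:(1,4)->(0,4) | p3:(0,0)->(0,1)
Step 2: p0:(0,1)->(0,2)->EXIT | p1:escaped | p2:(0,4)->(0,3) | p3:(0,1)->(0,2)->EXIT
Step 3: p0:escaped | p1:escaped | p2:(0,3)->(0,2)->EXIT | p3:escaped
Exit steps: [2, 1, 3, 2]
First to escape: p1 at step 1

Answer: 1 1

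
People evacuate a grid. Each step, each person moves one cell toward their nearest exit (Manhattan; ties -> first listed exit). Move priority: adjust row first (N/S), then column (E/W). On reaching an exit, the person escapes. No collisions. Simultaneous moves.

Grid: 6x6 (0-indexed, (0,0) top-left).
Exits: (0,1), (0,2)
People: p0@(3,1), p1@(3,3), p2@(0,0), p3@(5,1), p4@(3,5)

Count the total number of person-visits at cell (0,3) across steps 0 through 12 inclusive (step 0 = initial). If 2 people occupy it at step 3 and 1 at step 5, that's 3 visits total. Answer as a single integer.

Answer: 2

Derivation:
Step 0: p0@(3,1) p1@(3,3) p2@(0,0) p3@(5,1) p4@(3,5) -> at (0,3): 0 [-], cum=0
Step 1: p0@(2,1) p1@(2,3) p2@ESC p3@(4,1) p4@(2,5) -> at (0,3): 0 [-], cum=0
Step 2: p0@(1,1) p1@(1,3) p2@ESC p3@(3,1) p4@(1,5) -> at (0,3): 0 [-], cum=0
Step 3: p0@ESC p1@(0,3) p2@ESC p3@(2,1) p4@(0,5) -> at (0,3): 1 [p1], cum=1
Step 4: p0@ESC p1@ESC p2@ESC p3@(1,1) p4@(0,4) -> at (0,3): 0 [-], cum=1
Step 5: p0@ESC p1@ESC p2@ESC p3@ESC p4@(0,3) -> at (0,3): 1 [p4], cum=2
Step 6: p0@ESC p1@ESC p2@ESC p3@ESC p4@ESC -> at (0,3): 0 [-], cum=2
Total visits = 2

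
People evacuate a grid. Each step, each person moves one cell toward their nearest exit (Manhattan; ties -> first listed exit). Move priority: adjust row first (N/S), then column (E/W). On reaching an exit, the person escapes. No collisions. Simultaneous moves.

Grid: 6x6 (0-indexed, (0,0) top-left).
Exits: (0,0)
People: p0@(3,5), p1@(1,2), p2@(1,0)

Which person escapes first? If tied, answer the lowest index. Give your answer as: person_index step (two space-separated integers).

Step 1: p0:(3,5)->(2,5) | p1:(1,2)->(0,2) | p2:(1,0)->(0,0)->EXIT
Step 2: p0:(2,5)->(1,5) | p1:(0,2)->(0,1) | p2:escaped
Step 3: p0:(1,5)->(0,5) | p1:(0,1)->(0,0)->EXIT | p2:escaped
Step 4: p0:(0,5)->(0,4) | p1:escaped | p2:escaped
Step 5: p0:(0,4)->(0,3) | p1:escaped | p2:escaped
Step 6: p0:(0,3)->(0,2) | p1:escaped | p2:escaped
Step 7: p0:(0,2)->(0,1) | p1:escaped | p2:escaped
Step 8: p0:(0,1)->(0,0)->EXIT | p1:escaped | p2:escaped
Exit steps: [8, 3, 1]
First to escape: p2 at step 1

Answer: 2 1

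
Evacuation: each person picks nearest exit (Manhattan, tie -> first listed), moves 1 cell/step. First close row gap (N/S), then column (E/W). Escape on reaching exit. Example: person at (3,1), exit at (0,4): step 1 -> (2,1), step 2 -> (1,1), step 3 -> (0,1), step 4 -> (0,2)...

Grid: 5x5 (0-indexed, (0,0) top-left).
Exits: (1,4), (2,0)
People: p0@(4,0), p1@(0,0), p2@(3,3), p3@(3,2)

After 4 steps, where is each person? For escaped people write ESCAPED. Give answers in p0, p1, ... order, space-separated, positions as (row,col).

Step 1: p0:(4,0)->(3,0) | p1:(0,0)->(1,0) | p2:(3,3)->(2,3) | p3:(3,2)->(2,2)
Step 2: p0:(3,0)->(2,0)->EXIT | p1:(1,0)->(2,0)->EXIT | p2:(2,3)->(1,3) | p3:(2,2)->(2,1)
Step 3: p0:escaped | p1:escaped | p2:(1,3)->(1,4)->EXIT | p3:(2,1)->(2,0)->EXIT

ESCAPED ESCAPED ESCAPED ESCAPED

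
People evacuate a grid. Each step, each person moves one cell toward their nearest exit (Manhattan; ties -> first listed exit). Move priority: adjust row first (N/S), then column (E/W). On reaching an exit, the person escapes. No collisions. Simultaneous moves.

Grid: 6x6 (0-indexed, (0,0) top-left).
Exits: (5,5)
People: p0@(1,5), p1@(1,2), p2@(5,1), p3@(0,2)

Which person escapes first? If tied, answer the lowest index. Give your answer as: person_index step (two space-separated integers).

Step 1: p0:(1,5)->(2,5) | p1:(1,2)->(2,2) | p2:(5,1)->(5,2) | p3:(0,2)->(1,2)
Step 2: p0:(2,5)->(3,5) | p1:(2,2)->(3,2) | p2:(5,2)->(5,3) | p3:(1,2)->(2,2)
Step 3: p0:(3,5)->(4,5) | p1:(3,2)->(4,2) | p2:(5,3)->(5,4) | p3:(2,2)->(3,2)
Step 4: p0:(4,5)->(5,5)->EXIT | p1:(4,2)->(5,2) | p2:(5,4)->(5,5)->EXIT | p3:(3,2)->(4,2)
Step 5: p0:escaped | p1:(5,2)->(5,3) | p2:escaped | p3:(4,2)->(5,2)
Step 6: p0:escaped | p1:(5,3)->(5,4) | p2:escaped | p3:(5,2)->(5,3)
Step 7: p0:escaped | p1:(5,4)->(5,5)->EXIT | p2:escaped | p3:(5,3)->(5,4)
Step 8: p0:escaped | p1:escaped | p2:escaped | p3:(5,4)->(5,5)->EXIT
Exit steps: [4, 7, 4, 8]
First to escape: p0 at step 4

Answer: 0 4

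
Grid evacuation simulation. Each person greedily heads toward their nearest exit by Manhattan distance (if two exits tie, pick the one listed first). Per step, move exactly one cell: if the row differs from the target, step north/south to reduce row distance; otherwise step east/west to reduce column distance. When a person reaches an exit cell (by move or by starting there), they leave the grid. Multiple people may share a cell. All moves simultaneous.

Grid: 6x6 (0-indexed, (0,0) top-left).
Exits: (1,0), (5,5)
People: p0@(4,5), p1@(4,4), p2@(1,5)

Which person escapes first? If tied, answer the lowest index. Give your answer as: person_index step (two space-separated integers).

Answer: 0 1

Derivation:
Step 1: p0:(4,5)->(5,5)->EXIT | p1:(4,4)->(5,4) | p2:(1,5)->(2,5)
Step 2: p0:escaped | p1:(5,4)->(5,5)->EXIT | p2:(2,5)->(3,5)
Step 3: p0:escaped | p1:escaped | p2:(3,5)->(4,5)
Step 4: p0:escaped | p1:escaped | p2:(4,5)->(5,5)->EXIT
Exit steps: [1, 2, 4]
First to escape: p0 at step 1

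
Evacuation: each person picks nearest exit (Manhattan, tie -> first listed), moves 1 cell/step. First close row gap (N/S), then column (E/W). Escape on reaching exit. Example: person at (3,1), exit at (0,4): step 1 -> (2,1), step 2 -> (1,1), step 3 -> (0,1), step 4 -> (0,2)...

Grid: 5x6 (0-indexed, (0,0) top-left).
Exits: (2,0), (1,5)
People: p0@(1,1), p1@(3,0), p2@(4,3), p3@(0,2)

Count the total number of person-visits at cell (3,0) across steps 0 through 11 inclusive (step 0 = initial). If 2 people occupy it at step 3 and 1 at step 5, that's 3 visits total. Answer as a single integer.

Answer: 1

Derivation:
Step 0: p0@(1,1) p1@(3,0) p2@(4,3) p3@(0,2) -> at (3,0): 1 [p1], cum=1
Step 1: p0@(2,1) p1@ESC p2@(3,3) p3@(1,2) -> at (3,0): 0 [-], cum=1
Step 2: p0@ESC p1@ESC p2@(2,3) p3@(2,2) -> at (3,0): 0 [-], cum=1
Step 3: p0@ESC p1@ESC p2@(2,2) p3@(2,1) -> at (3,0): 0 [-], cum=1
Step 4: p0@ESC p1@ESC p2@(2,1) p3@ESC -> at (3,0): 0 [-], cum=1
Step 5: p0@ESC p1@ESC p2@ESC p3@ESC -> at (3,0): 0 [-], cum=1
Total visits = 1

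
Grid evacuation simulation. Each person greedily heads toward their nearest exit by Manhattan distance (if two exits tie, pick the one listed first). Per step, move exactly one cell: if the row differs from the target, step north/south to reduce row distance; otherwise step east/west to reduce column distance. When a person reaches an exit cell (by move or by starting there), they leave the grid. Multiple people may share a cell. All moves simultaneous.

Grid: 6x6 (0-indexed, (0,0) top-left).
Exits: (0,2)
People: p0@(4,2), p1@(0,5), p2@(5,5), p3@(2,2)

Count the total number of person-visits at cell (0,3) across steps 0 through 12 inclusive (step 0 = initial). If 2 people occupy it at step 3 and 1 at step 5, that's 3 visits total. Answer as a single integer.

Step 0: p0@(4,2) p1@(0,5) p2@(5,5) p3@(2,2) -> at (0,3): 0 [-], cum=0
Step 1: p0@(3,2) p1@(0,4) p2@(4,5) p3@(1,2) -> at (0,3): 0 [-], cum=0
Step 2: p0@(2,2) p1@(0,3) p2@(3,5) p3@ESC -> at (0,3): 1 [p1], cum=1
Step 3: p0@(1,2) p1@ESC p2@(2,5) p3@ESC -> at (0,3): 0 [-], cum=1
Step 4: p0@ESC p1@ESC p2@(1,5) p3@ESC -> at (0,3): 0 [-], cum=1
Step 5: p0@ESC p1@ESC p2@(0,5) p3@ESC -> at (0,3): 0 [-], cum=1
Step 6: p0@ESC p1@ESC p2@(0,4) p3@ESC -> at (0,3): 0 [-], cum=1
Step 7: p0@ESC p1@ESC p2@(0,3) p3@ESC -> at (0,3): 1 [p2], cum=2
Step 8: p0@ESC p1@ESC p2@ESC p3@ESC -> at (0,3): 0 [-], cum=2
Total visits = 2

Answer: 2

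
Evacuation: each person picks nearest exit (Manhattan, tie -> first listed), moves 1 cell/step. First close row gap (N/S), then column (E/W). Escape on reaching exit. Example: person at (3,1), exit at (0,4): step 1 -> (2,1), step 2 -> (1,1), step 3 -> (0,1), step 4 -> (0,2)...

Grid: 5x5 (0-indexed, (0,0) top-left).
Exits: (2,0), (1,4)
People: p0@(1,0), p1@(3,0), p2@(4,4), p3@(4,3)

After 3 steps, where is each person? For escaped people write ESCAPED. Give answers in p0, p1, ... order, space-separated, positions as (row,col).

Step 1: p0:(1,0)->(2,0)->EXIT | p1:(3,0)->(2,0)->EXIT | p2:(4,4)->(3,4) | p3:(4,3)->(3,3)
Step 2: p0:escaped | p1:escaped | p2:(3,4)->(2,4) | p3:(3,3)->(2,3)
Step 3: p0:escaped | p1:escaped | p2:(2,4)->(1,4)->EXIT | p3:(2,3)->(1,3)

ESCAPED ESCAPED ESCAPED (1,3)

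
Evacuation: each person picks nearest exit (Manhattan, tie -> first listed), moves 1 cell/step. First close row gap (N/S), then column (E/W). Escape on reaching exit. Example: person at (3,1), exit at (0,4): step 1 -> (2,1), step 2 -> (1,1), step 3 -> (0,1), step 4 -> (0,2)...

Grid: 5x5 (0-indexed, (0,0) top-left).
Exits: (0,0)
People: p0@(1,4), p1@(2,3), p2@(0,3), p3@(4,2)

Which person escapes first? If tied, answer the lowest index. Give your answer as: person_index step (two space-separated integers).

Answer: 2 3

Derivation:
Step 1: p0:(1,4)->(0,4) | p1:(2,3)->(1,3) | p2:(0,3)->(0,2) | p3:(4,2)->(3,2)
Step 2: p0:(0,4)->(0,3) | p1:(1,3)->(0,3) | p2:(0,2)->(0,1) | p3:(3,2)->(2,2)
Step 3: p0:(0,3)->(0,2) | p1:(0,3)->(0,2) | p2:(0,1)->(0,0)->EXIT | p3:(2,2)->(1,2)
Step 4: p0:(0,2)->(0,1) | p1:(0,2)->(0,1) | p2:escaped | p3:(1,2)->(0,2)
Step 5: p0:(0,1)->(0,0)->EXIT | p1:(0,1)->(0,0)->EXIT | p2:escaped | p3:(0,2)->(0,1)
Step 6: p0:escaped | p1:escaped | p2:escaped | p3:(0,1)->(0,0)->EXIT
Exit steps: [5, 5, 3, 6]
First to escape: p2 at step 3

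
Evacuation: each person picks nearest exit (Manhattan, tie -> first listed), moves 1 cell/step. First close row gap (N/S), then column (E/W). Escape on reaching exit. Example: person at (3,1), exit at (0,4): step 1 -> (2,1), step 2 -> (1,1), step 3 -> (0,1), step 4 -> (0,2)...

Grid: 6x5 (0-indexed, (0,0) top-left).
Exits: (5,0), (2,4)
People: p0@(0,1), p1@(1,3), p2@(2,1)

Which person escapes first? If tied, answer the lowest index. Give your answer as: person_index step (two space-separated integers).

Step 1: p0:(0,1)->(1,1) | p1:(1,3)->(2,3) | p2:(2,1)->(2,2)
Step 2: p0:(1,1)->(2,1) | p1:(2,3)->(2,4)->EXIT | p2:(2,2)->(2,3)
Step 3: p0:(2,1)->(2,2) | p1:escaped | p2:(2,3)->(2,4)->EXIT
Step 4: p0:(2,2)->(2,3) | p1:escaped | p2:escaped
Step 5: p0:(2,3)->(2,4)->EXIT | p1:escaped | p2:escaped
Exit steps: [5, 2, 3]
First to escape: p1 at step 2

Answer: 1 2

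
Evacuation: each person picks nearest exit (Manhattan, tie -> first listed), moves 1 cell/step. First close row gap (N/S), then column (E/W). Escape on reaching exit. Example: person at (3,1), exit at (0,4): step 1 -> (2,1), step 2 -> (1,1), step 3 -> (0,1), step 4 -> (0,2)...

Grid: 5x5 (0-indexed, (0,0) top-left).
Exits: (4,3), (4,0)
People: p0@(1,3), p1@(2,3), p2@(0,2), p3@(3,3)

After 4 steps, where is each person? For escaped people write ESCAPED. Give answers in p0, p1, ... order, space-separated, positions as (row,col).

Step 1: p0:(1,3)->(2,3) | p1:(2,3)->(3,3) | p2:(0,2)->(1,2) | p3:(3,3)->(4,3)->EXIT
Step 2: p0:(2,3)->(3,3) | p1:(3,3)->(4,3)->EXIT | p2:(1,2)->(2,2) | p3:escaped
Step 3: p0:(3,3)->(4,3)->EXIT | p1:escaped | p2:(2,2)->(3,2) | p3:escaped
Step 4: p0:escaped | p1:escaped | p2:(3,2)->(4,2) | p3:escaped

ESCAPED ESCAPED (4,2) ESCAPED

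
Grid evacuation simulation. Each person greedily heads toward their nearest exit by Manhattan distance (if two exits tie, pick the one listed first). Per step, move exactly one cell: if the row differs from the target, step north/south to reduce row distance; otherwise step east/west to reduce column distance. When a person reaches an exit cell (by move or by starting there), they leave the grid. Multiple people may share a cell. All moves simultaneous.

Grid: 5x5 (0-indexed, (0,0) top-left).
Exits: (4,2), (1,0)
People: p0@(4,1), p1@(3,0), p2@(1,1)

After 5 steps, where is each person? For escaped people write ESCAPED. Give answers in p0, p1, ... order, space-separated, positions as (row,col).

Step 1: p0:(4,1)->(4,2)->EXIT | p1:(3,0)->(2,0) | p2:(1,1)->(1,0)->EXIT
Step 2: p0:escaped | p1:(2,0)->(1,0)->EXIT | p2:escaped

ESCAPED ESCAPED ESCAPED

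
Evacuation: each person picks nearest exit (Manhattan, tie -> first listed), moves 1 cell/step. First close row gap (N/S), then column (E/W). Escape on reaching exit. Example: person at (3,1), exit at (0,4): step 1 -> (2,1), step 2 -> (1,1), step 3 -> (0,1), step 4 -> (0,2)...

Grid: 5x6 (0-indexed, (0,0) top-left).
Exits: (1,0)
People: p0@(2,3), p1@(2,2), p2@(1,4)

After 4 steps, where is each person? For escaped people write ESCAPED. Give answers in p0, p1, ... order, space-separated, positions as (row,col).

Step 1: p0:(2,3)->(1,3) | p1:(2,2)->(1,2) | p2:(1,4)->(1,3)
Step 2: p0:(1,3)->(1,2) | p1:(1,2)->(1,1) | p2:(1,3)->(1,2)
Step 3: p0:(1,2)->(1,1) | p1:(1,1)->(1,0)->EXIT | p2:(1,2)->(1,1)
Step 4: p0:(1,1)->(1,0)->EXIT | p1:escaped | p2:(1,1)->(1,0)->EXIT

ESCAPED ESCAPED ESCAPED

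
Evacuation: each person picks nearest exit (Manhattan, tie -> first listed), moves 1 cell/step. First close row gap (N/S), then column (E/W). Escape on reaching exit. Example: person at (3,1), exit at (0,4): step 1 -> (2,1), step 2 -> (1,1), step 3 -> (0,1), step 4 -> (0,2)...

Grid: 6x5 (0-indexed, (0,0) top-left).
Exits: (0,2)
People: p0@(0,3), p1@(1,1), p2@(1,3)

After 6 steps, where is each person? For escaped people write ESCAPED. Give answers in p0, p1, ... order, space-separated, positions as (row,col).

Step 1: p0:(0,3)->(0,2)->EXIT | p1:(1,1)->(0,1) | p2:(1,3)->(0,3)
Step 2: p0:escaped | p1:(0,1)->(0,2)->EXIT | p2:(0,3)->(0,2)->EXIT

ESCAPED ESCAPED ESCAPED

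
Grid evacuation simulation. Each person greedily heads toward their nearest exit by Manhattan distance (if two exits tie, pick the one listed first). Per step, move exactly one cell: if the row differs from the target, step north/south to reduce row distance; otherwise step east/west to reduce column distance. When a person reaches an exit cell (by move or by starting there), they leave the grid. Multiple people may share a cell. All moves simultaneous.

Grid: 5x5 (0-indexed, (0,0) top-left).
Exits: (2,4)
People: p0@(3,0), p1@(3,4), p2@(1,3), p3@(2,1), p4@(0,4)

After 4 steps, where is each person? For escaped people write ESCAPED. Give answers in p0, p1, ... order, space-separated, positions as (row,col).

Step 1: p0:(3,0)->(2,0) | p1:(3,4)->(2,4)->EXIT | p2:(1,3)->(2,3) | p3:(2,1)->(2,2) | p4:(0,4)->(1,4)
Step 2: p0:(2,0)->(2,1) | p1:escaped | p2:(2,3)->(2,4)->EXIT | p3:(2,2)->(2,3) | p4:(1,4)->(2,4)->EXIT
Step 3: p0:(2,1)->(2,2) | p1:escaped | p2:escaped | p3:(2,3)->(2,4)->EXIT | p4:escaped
Step 4: p0:(2,2)->(2,3) | p1:escaped | p2:escaped | p3:escaped | p4:escaped

(2,3) ESCAPED ESCAPED ESCAPED ESCAPED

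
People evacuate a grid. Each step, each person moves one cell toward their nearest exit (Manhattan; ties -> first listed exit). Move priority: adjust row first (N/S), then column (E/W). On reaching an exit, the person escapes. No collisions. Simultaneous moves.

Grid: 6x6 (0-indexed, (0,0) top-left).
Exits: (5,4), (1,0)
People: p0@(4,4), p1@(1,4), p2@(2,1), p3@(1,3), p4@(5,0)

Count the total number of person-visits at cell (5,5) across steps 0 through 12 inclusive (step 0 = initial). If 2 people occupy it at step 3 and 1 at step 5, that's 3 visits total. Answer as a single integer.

Answer: 0

Derivation:
Step 0: p0@(4,4) p1@(1,4) p2@(2,1) p3@(1,3) p4@(5,0) -> at (5,5): 0 [-], cum=0
Step 1: p0@ESC p1@(2,4) p2@(1,1) p3@(1,2) p4@(5,1) -> at (5,5): 0 [-], cum=0
Step 2: p0@ESC p1@(3,4) p2@ESC p3@(1,1) p4@(5,2) -> at (5,5): 0 [-], cum=0
Step 3: p0@ESC p1@(4,4) p2@ESC p3@ESC p4@(5,3) -> at (5,5): 0 [-], cum=0
Step 4: p0@ESC p1@ESC p2@ESC p3@ESC p4@ESC -> at (5,5): 0 [-], cum=0
Total visits = 0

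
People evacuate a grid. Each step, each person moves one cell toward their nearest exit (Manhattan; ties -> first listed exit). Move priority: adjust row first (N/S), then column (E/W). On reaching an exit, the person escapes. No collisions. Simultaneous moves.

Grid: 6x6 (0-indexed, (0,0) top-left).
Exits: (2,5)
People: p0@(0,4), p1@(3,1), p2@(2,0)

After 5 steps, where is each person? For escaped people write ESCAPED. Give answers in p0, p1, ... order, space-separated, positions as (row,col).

Step 1: p0:(0,4)->(1,4) | p1:(3,1)->(2,1) | p2:(2,0)->(2,1)
Step 2: p0:(1,4)->(2,4) | p1:(2,1)->(2,2) | p2:(2,1)->(2,2)
Step 3: p0:(2,4)->(2,5)->EXIT | p1:(2,2)->(2,3) | p2:(2,2)->(2,3)
Step 4: p0:escaped | p1:(2,3)->(2,4) | p2:(2,3)->(2,4)
Step 5: p0:escaped | p1:(2,4)->(2,5)->EXIT | p2:(2,4)->(2,5)->EXIT

ESCAPED ESCAPED ESCAPED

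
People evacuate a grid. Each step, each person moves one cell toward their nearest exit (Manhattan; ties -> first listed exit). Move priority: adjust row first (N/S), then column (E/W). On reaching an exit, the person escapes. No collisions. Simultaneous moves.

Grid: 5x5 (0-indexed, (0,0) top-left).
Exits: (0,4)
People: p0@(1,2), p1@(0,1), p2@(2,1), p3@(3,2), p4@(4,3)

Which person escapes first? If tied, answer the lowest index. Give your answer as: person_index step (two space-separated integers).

Step 1: p0:(1,2)->(0,2) | p1:(0,1)->(0,2) | p2:(2,1)->(1,1) | p3:(3,2)->(2,2) | p4:(4,3)->(3,3)
Step 2: p0:(0,2)->(0,3) | p1:(0,2)->(0,3) | p2:(1,1)->(0,1) | p3:(2,2)->(1,2) | p4:(3,3)->(2,3)
Step 3: p0:(0,3)->(0,4)->EXIT | p1:(0,3)->(0,4)->EXIT | p2:(0,1)->(0,2) | p3:(1,2)->(0,2) | p4:(2,3)->(1,3)
Step 4: p0:escaped | p1:escaped | p2:(0,2)->(0,3) | p3:(0,2)->(0,3) | p4:(1,3)->(0,3)
Step 5: p0:escaped | p1:escaped | p2:(0,3)->(0,4)->EXIT | p3:(0,3)->(0,4)->EXIT | p4:(0,3)->(0,4)->EXIT
Exit steps: [3, 3, 5, 5, 5]
First to escape: p0 at step 3

Answer: 0 3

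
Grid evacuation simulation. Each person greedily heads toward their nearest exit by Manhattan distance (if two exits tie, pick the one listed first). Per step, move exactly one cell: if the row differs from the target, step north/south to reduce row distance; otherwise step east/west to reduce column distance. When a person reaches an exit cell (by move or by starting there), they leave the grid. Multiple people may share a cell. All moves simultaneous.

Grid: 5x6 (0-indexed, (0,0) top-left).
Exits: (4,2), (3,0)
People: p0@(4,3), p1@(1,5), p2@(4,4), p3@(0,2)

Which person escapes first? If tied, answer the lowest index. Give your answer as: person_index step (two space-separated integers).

Step 1: p0:(4,3)->(4,2)->EXIT | p1:(1,5)->(2,5) | p2:(4,4)->(4,3) | p3:(0,2)->(1,2)
Step 2: p0:escaped | p1:(2,5)->(3,5) | p2:(4,3)->(4,2)->EXIT | p3:(1,2)->(2,2)
Step 3: p0:escaped | p1:(3,5)->(4,5) | p2:escaped | p3:(2,2)->(3,2)
Step 4: p0:escaped | p1:(4,5)->(4,4) | p2:escaped | p3:(3,2)->(4,2)->EXIT
Step 5: p0:escaped | p1:(4,4)->(4,3) | p2:escaped | p3:escaped
Step 6: p0:escaped | p1:(4,3)->(4,2)->EXIT | p2:escaped | p3:escaped
Exit steps: [1, 6, 2, 4]
First to escape: p0 at step 1

Answer: 0 1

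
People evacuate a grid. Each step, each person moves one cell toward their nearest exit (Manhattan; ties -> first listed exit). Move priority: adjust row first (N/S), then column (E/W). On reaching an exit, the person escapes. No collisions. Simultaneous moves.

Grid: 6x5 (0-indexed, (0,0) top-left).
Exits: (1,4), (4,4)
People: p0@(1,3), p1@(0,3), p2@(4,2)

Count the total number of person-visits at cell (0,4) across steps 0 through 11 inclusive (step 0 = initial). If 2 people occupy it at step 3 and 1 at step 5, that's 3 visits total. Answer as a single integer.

Answer: 0

Derivation:
Step 0: p0@(1,3) p1@(0,3) p2@(4,2) -> at (0,4): 0 [-], cum=0
Step 1: p0@ESC p1@(1,3) p2@(4,3) -> at (0,4): 0 [-], cum=0
Step 2: p0@ESC p1@ESC p2@ESC -> at (0,4): 0 [-], cum=0
Total visits = 0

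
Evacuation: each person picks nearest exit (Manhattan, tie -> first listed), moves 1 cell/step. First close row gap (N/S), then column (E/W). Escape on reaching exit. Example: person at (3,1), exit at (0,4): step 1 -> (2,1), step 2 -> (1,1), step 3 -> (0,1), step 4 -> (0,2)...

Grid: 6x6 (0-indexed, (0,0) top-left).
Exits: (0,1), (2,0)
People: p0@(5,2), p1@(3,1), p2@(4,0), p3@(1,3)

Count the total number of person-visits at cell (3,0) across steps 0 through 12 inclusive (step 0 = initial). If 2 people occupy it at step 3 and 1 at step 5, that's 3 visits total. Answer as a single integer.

Step 0: p0@(5,2) p1@(3,1) p2@(4,0) p3@(1,3) -> at (3,0): 0 [-], cum=0
Step 1: p0@(4,2) p1@(2,1) p2@(3,0) p3@(0,3) -> at (3,0): 1 [p2], cum=1
Step 2: p0@(3,2) p1@ESC p2@ESC p3@(0,2) -> at (3,0): 0 [-], cum=1
Step 3: p0@(2,2) p1@ESC p2@ESC p3@ESC -> at (3,0): 0 [-], cum=1
Step 4: p0@(2,1) p1@ESC p2@ESC p3@ESC -> at (3,0): 0 [-], cum=1
Step 5: p0@ESC p1@ESC p2@ESC p3@ESC -> at (3,0): 0 [-], cum=1
Total visits = 1

Answer: 1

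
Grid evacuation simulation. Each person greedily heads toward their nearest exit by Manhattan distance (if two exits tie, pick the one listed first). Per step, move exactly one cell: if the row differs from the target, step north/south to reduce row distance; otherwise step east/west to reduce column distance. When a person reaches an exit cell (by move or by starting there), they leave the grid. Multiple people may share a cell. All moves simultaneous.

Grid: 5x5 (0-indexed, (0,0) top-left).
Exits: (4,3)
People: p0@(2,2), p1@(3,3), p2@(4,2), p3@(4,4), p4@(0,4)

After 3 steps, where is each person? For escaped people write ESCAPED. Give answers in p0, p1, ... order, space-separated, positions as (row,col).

Step 1: p0:(2,2)->(3,2) | p1:(3,3)->(4,3)->EXIT | p2:(4,2)->(4,3)->EXIT | p3:(4,4)->(4,3)->EXIT | p4:(0,4)->(1,4)
Step 2: p0:(3,2)->(4,2) | p1:escaped | p2:escaped | p3:escaped | p4:(1,4)->(2,4)
Step 3: p0:(4,2)->(4,3)->EXIT | p1:escaped | p2:escaped | p3:escaped | p4:(2,4)->(3,4)

ESCAPED ESCAPED ESCAPED ESCAPED (3,4)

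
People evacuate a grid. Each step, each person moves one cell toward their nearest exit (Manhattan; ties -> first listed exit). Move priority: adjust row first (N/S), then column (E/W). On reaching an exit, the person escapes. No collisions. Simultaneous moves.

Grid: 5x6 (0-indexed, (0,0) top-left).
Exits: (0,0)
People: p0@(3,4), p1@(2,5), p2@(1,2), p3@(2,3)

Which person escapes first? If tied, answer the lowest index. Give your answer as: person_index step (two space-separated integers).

Step 1: p0:(3,4)->(2,4) | p1:(2,5)->(1,5) | p2:(1,2)->(0,2) | p3:(2,3)->(1,3)
Step 2: p0:(2,4)->(1,4) | p1:(1,5)->(0,5) | p2:(0,2)->(0,1) | p3:(1,3)->(0,3)
Step 3: p0:(1,4)->(0,4) | p1:(0,5)->(0,4) | p2:(0,1)->(0,0)->EXIT | p3:(0,3)->(0,2)
Step 4: p0:(0,4)->(0,3) | p1:(0,4)->(0,3) | p2:escaped | p3:(0,2)->(0,1)
Step 5: p0:(0,3)->(0,2) | p1:(0,3)->(0,2) | p2:escaped | p3:(0,1)->(0,0)->EXIT
Step 6: p0:(0,2)->(0,1) | p1:(0,2)->(0,1) | p2:escaped | p3:escaped
Step 7: p0:(0,1)->(0,0)->EXIT | p1:(0,1)->(0,0)->EXIT | p2:escaped | p3:escaped
Exit steps: [7, 7, 3, 5]
First to escape: p2 at step 3

Answer: 2 3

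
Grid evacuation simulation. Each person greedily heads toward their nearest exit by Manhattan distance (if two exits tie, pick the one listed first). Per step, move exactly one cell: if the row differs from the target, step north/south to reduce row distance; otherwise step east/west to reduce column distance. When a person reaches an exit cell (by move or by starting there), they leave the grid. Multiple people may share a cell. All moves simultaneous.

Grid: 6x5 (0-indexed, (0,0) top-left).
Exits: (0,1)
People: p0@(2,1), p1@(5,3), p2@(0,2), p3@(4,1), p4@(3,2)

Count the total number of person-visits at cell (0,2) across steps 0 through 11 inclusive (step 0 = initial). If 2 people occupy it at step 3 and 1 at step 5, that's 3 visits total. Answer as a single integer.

Step 0: p0@(2,1) p1@(5,3) p2@(0,2) p3@(4,1) p4@(3,2) -> at (0,2): 1 [p2], cum=1
Step 1: p0@(1,1) p1@(4,3) p2@ESC p3@(3,1) p4@(2,2) -> at (0,2): 0 [-], cum=1
Step 2: p0@ESC p1@(3,3) p2@ESC p3@(2,1) p4@(1,2) -> at (0,2): 0 [-], cum=1
Step 3: p0@ESC p1@(2,3) p2@ESC p3@(1,1) p4@(0,2) -> at (0,2): 1 [p4], cum=2
Step 4: p0@ESC p1@(1,3) p2@ESC p3@ESC p4@ESC -> at (0,2): 0 [-], cum=2
Step 5: p0@ESC p1@(0,3) p2@ESC p3@ESC p4@ESC -> at (0,2): 0 [-], cum=2
Step 6: p0@ESC p1@(0,2) p2@ESC p3@ESC p4@ESC -> at (0,2): 1 [p1], cum=3
Step 7: p0@ESC p1@ESC p2@ESC p3@ESC p4@ESC -> at (0,2): 0 [-], cum=3
Total visits = 3

Answer: 3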